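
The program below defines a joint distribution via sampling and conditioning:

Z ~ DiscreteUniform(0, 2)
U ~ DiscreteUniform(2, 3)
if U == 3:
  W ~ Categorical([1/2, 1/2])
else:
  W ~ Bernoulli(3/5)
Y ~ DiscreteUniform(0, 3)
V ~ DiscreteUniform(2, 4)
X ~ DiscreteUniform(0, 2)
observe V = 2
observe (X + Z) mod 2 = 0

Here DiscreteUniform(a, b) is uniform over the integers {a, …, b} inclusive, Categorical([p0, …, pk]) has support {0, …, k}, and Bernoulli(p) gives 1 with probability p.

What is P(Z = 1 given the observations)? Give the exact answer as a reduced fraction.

P(Z = 1 | obs) = 1/5

Enumerate traces; 80 have nonzero weight after conditioning:
  (Z=0, U=2, W=0, Y=0, V=2, X=0) weight 1/540
  (Z=0, U=2, W=0, Y=0, V=2, X=2) weight 1/540
  (Z=0, U=2, W=0, Y=1, V=2, X=0) weight 1/540
  (Z=0, U=2, W=0, Y=1, V=2, X=2) weight 1/540
  (Z=0, U=2, W=0, Y=2, V=2, X=0) weight 1/540
  (Z=0, U=2, W=0, Y=2, V=2, X=2) weight 1/540
  (Z=0, U=2, W=0, Y=3, V=2, X=0) weight 1/540
  (Z=0, U=2, W=0, Y=3, V=2, X=2) weight 1/540
  (Z=1, U=2, W=0, Y=0, V=2, X=1) weight 1/540
  (Z=2, U=2, W=0, Y=0, V=2, X=0) weight 1/540
  … 70 more
Group by Z:
  weight(Z=0) = 2/27
  weight(Z=1) = 1/27
  weight(Z=2) = 2/27
Total weight = 2/27 + 1/27 + 2/27 = 5/27
P(Z=0 | obs) = 2/27 / 5/27 = 2/5
P(Z=1 | obs) = 1/27 / 5/27 = 1/5
P(Z=2 | obs) = 2/27 / 5/27 = 2/5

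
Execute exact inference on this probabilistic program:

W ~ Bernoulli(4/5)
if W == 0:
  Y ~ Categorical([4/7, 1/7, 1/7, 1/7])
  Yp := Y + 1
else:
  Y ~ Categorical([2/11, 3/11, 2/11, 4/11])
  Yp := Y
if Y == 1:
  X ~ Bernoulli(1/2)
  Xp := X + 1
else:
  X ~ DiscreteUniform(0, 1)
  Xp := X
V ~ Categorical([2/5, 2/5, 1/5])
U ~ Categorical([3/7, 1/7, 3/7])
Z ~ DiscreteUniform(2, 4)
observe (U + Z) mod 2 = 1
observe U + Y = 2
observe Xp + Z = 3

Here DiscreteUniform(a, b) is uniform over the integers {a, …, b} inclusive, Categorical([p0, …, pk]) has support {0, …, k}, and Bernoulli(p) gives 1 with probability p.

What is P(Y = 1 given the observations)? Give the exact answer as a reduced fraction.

Enumerate traces; 18 have nonzero weight after conditioning:
  (W=0, Y=0, X=0, V=0, U=2, Z=3) weight 4/1225
  (W=0, Y=0, X=0, V=1, U=2, Z=3) weight 4/1225
  (W=0, Y=0, X=0, V=2, U=2, Z=3) weight 2/1225
  (W=0, Y=1, X=0, V=0, U=1, Z=2) weight 1/3675
  (W=0, Y=1, X=0, V=1, U=1, Z=2) weight 1/3675
  (W=0, Y=1, X=0, V=2, U=1, Z=2) weight 1/7350
  (W=0, Y=2, X=0, V=0, U=0, Z=3) weight 1/1225
  (W=0, Y=2, X=0, V=1, U=0, Z=3) weight 1/1225
  … 10 more
Group by Y:
  weight(Y=0) = 10/539
  weight(Y=1) = 19/3234
  weight(Y=2) = 67/5390
Total weight = 10/539 + 19/3234 + 67/5390 = 298/8085
P(Y=0 | obs) = 10/539 / 298/8085 = 75/149
P(Y=1 | obs) = 19/3234 / 298/8085 = 95/596
P(Y=2 | obs) = 67/5390 / 298/8085 = 201/596

P(Y = 1 | obs) = 95/596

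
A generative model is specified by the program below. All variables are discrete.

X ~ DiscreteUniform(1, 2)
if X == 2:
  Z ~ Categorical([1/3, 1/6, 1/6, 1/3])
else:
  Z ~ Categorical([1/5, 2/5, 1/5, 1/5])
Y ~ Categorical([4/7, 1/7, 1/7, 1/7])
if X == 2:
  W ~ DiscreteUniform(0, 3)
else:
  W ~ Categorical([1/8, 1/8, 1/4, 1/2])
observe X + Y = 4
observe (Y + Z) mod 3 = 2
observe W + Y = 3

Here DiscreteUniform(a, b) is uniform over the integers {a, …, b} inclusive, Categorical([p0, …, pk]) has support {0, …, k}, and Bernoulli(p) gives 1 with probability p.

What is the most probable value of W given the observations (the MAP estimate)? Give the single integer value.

Enumerate traces; 3 have nonzero weight after conditioning:
  (X=1, Z=2, Y=3, W=0) weight 1/560
  (X=2, Z=0, Y=2, W=1) weight 1/168
  (X=2, Z=3, Y=2, W=1) weight 1/168
Group by W:
  weight(W=0) = 1/560
  weight(W=1) = 1/84
Total weight = 1/560 + 1/84 = 23/1680
P(W=0 | obs) = 1/560 / 23/1680 = 3/23
P(W=1 | obs) = 1/84 / 23/1680 = 20/23
argmax = 1

argmax_v P(W = v | obs) = 1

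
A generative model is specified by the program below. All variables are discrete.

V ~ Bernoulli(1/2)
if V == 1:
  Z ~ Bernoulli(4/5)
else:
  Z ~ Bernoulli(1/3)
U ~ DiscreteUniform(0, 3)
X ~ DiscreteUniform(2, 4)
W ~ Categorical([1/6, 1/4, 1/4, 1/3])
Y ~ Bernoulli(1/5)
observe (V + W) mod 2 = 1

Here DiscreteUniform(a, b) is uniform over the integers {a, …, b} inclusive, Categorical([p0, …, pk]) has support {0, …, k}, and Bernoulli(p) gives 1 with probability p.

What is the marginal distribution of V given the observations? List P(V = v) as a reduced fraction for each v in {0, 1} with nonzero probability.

P(V=0) = 7/12, P(V=1) = 5/12

Enumerate traces; 192 have nonzero weight after conditioning:
  (V=0, Z=0, U=0, X=2, W=1, Y=0) weight 1/180
  (V=0, Z=0, U=0, X=2, W=1, Y=1) weight 1/720
  (V=0, Z=0, U=0, X=2, W=3, Y=0) weight 1/135
  (V=0, Z=0, U=0, X=2, W=3, Y=1) weight 1/540
  (V=0, Z=0, U=0, X=3, W=1, Y=0) weight 1/180
  (V=0, Z=0, U=0, X=3, W=1, Y=1) weight 1/720
  (V=0, Z=0, U=0, X=3, W=3, Y=0) weight 1/135
  (V=0, Z=0, U=0, X=3, W=3, Y=1) weight 1/540
  (V=1, Z=0, U=0, X=2, W=0, Y=0) weight 1/900
  … 183 more
Group by V:
  weight(V=0) = 7/24
  weight(V=1) = 5/24
Total weight = 7/24 + 5/24 = 1/2
P(V=0 | obs) = 7/24 / 1/2 = 7/12
P(V=1 | obs) = 5/24 / 1/2 = 5/12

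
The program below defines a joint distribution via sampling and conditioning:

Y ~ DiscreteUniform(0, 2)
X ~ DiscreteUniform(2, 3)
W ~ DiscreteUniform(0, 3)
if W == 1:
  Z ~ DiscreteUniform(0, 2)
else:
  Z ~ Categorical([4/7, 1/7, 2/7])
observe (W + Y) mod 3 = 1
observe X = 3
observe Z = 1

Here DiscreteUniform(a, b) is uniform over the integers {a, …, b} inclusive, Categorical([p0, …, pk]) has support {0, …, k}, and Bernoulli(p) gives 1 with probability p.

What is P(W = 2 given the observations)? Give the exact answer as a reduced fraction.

P(W = 2 | obs) = 3/16

Enumerate traces; 4 have nonzero weight after conditioning:
  (Y=0, X=3, W=1, Z=1) weight 1/72
  (Y=1, X=3, W=0, Z=1) weight 1/168
  (Y=1, X=3, W=3, Z=1) weight 1/168
  (Y=2, X=3, W=2, Z=1) weight 1/168
Group by W:
  weight(W=0) = 1/168
  weight(W=1) = 1/72
  weight(W=2) = 1/168
  weight(W=3) = 1/168
Total weight = 1/168 + 1/72 + 1/168 + 1/168 = 2/63
P(W=0 | obs) = 1/168 / 2/63 = 3/16
P(W=1 | obs) = 1/72 / 2/63 = 7/16
P(W=2 | obs) = 1/168 / 2/63 = 3/16
P(W=3 | obs) = 1/168 / 2/63 = 3/16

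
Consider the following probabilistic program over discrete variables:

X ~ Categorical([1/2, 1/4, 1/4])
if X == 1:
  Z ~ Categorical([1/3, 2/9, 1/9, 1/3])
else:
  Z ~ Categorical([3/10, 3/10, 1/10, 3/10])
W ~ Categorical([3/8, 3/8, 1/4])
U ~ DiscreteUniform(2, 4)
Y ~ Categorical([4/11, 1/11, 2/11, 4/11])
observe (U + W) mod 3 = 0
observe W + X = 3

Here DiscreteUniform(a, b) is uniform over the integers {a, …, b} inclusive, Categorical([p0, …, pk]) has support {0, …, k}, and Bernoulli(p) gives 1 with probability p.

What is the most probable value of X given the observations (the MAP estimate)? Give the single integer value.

argmax_v P(X = v | obs) = 2

Enumerate traces; 32 have nonzero weight after conditioning:
  (X=1, Z=0, W=2, U=4, Y=0) weight 1/396
  (X=1, Z=0, W=2, U=4, Y=1) weight 1/1584
  (X=1, Z=0, W=2, U=4, Y=2) weight 1/792
  (X=1, Z=0, W=2, U=4, Y=3) weight 1/396
  (X=1, Z=1, W=2, U=4, Y=0) weight 1/594
  (X=1, Z=1, W=2, U=4, Y=1) weight 1/2376
  (X=1, Z=1, W=2, U=4, Y=2) weight 1/1188
  (X=1, Z=1, W=2, U=4, Y=3) weight 1/594
  (X=2, Z=0, W=1, U=2, Y=0) weight 3/880
  … 23 more
Group by X:
  weight(X=1) = 1/48
  weight(X=2) = 1/32
Total weight = 1/48 + 1/32 = 5/96
P(X=1 | obs) = 1/48 / 5/96 = 2/5
P(X=2 | obs) = 1/32 / 5/96 = 3/5
argmax = 2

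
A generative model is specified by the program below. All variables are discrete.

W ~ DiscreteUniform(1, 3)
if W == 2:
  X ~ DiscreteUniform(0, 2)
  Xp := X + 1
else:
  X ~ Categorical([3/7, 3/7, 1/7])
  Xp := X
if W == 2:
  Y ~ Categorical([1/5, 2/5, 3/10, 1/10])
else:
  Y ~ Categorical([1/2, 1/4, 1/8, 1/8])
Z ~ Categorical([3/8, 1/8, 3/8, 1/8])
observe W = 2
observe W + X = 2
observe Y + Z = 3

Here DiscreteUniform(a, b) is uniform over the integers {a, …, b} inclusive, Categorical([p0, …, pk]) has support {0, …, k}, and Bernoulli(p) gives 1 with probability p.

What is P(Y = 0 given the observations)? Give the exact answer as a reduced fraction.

P(Y = 0 | obs) = 1/10

Enumerate traces; 4 have nonzero weight after conditioning:
  (W=2, X=0, Y=0, Z=3) weight 1/360
  (W=2, X=0, Y=1, Z=2) weight 1/60
  (W=2, X=0, Y=2, Z=1) weight 1/240
  (W=2, X=0, Y=3, Z=0) weight 1/240
Group by Y:
  weight(Y=0) = 1/360
  weight(Y=1) = 1/60
  weight(Y=2) = 1/240
  weight(Y=3) = 1/240
Total weight = 1/360 + 1/60 + 1/240 + 1/240 = 1/36
P(Y=0 | obs) = 1/360 / 1/36 = 1/10
P(Y=1 | obs) = 1/60 / 1/36 = 3/5
P(Y=2 | obs) = 1/240 / 1/36 = 3/20
P(Y=3 | obs) = 1/240 / 1/36 = 3/20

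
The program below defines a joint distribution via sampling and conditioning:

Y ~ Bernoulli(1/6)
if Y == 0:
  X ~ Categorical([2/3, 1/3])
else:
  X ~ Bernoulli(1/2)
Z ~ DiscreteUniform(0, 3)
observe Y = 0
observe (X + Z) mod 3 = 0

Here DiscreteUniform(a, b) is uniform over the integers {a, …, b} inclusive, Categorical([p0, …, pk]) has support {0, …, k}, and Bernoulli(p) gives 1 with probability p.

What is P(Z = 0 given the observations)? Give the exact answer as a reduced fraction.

Enumerate traces; 3 have nonzero weight after conditioning:
  (Y=0, X=0, Z=0) weight 5/36
  (Y=0, X=0, Z=3) weight 5/36
  (Y=0, X=1, Z=2) weight 5/72
Group by Z:
  weight(Z=0) = 5/36
  weight(Z=2) = 5/72
  weight(Z=3) = 5/36
Total weight = 5/36 + 5/72 + 5/36 = 25/72
P(Z=0 | obs) = 5/36 / 25/72 = 2/5
P(Z=2 | obs) = 5/72 / 25/72 = 1/5
P(Z=3 | obs) = 5/36 / 25/72 = 2/5

P(Z = 0 | obs) = 2/5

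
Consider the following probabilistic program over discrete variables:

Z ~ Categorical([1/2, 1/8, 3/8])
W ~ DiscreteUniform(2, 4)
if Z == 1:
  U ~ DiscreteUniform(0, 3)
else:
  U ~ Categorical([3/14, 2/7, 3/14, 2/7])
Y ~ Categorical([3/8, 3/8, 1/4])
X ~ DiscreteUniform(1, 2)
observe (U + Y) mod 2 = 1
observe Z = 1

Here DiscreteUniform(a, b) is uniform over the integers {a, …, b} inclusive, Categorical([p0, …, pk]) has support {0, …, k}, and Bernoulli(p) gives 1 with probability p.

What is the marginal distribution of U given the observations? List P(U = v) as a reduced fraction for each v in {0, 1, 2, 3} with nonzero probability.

Enumerate traces; 36 have nonzero weight after conditioning:
  (Z=1, W=2, U=0, Y=1, X=1) weight 1/512
  (Z=1, W=2, U=0, Y=1, X=2) weight 1/512
  (Z=1, W=2, U=1, Y=0, X=1) weight 1/512
  (Z=1, W=2, U=1, Y=0, X=2) weight 1/512
  (Z=1, W=2, U=1, Y=2, X=1) weight 1/768
  (Z=1, W=2, U=1, Y=2, X=2) weight 1/768
  (Z=1, W=2, U=2, Y=1, X=1) weight 1/512
  (Z=1, W=2, U=2, Y=1, X=2) weight 1/512
  (Z=1, W=2, U=3, Y=0, X=1) weight 1/512
  … 27 more
Group by U:
  weight(U=0) = 3/256
  weight(U=1) = 5/256
  weight(U=2) = 3/256
  weight(U=3) = 5/256
Total weight = 3/256 + 5/256 + 3/256 + 5/256 = 1/16
P(U=0 | obs) = 3/256 / 1/16 = 3/16
P(U=1 | obs) = 5/256 / 1/16 = 5/16
P(U=2 | obs) = 3/256 / 1/16 = 3/16
P(U=3 | obs) = 5/256 / 1/16 = 5/16

P(U=0) = 3/16, P(U=1) = 5/16, P(U=2) = 3/16, P(U=3) = 5/16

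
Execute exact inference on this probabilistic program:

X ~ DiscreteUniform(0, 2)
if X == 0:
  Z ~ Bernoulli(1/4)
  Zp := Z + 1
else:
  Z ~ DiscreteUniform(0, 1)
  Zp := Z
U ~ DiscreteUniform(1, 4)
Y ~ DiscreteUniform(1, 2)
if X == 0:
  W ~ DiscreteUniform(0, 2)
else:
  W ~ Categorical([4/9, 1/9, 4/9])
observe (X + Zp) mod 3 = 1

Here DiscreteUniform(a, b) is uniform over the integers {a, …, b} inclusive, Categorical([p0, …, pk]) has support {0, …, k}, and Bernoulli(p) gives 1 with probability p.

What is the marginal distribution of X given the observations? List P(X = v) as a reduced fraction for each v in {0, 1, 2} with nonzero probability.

Enumerate traces; 48 have nonzero weight after conditioning:
  (X=0, Z=0, U=1, Y=1, W=0) weight 1/96
  (X=0, Z=0, U=1, Y=1, W=1) weight 1/96
  (X=0, Z=0, U=1, Y=1, W=2) weight 1/96
  (X=0, Z=0, U=1, Y=2, W=0) weight 1/96
  (X=0, Z=0, U=1, Y=2, W=1) weight 1/96
  (X=0, Z=0, U=1, Y=2, W=2) weight 1/96
  (X=0, Z=0, U=2, Y=1, W=0) weight 1/96
  (X=0, Z=0, U=2, Y=1, W=1) weight 1/96
  (X=1, Z=0, U=1, Y=1, W=0) weight 1/108
  … 39 more
Group by X:
  weight(X=0) = 1/4
  weight(X=1) = 1/6
Total weight = 1/4 + 1/6 = 5/12
P(X=0 | obs) = 1/4 / 5/12 = 3/5
P(X=1 | obs) = 1/6 / 5/12 = 2/5

P(X=0) = 3/5, P(X=1) = 2/5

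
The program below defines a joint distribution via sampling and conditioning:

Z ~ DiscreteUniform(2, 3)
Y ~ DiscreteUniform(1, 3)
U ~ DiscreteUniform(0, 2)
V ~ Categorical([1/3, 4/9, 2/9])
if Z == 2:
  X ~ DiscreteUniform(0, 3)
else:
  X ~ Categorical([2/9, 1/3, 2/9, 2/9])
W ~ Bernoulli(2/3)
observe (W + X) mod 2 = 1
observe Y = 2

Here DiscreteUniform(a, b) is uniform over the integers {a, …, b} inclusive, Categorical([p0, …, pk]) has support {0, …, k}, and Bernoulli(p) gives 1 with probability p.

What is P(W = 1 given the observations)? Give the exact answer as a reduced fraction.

Enumerate traces; 72 have nonzero weight after conditioning:
  (Z=2, Y=2, U=0, V=0, X=0, W=1) weight 1/324
  (Z=2, Y=2, U=0, V=0, X=1, W=0) weight 1/648
  (Z=2, Y=2, U=0, V=0, X=2, W=1) weight 1/324
  (Z=2, Y=2, U=0, V=0, X=3, W=0) weight 1/648
  (Z=2, Y=2, U=0, V=1, X=0, W=1) weight 1/243
  (Z=2, Y=2, U=0, V=1, X=1, W=0) weight 1/486
  (Z=2, Y=2, U=0, V=1, X=2, W=1) weight 1/243
  (Z=2, Y=2, U=0, V=1, X=3, W=0) weight 1/486
  … 64 more
Group by W:
  weight(W=0) = 19/324
  weight(W=1) = 17/162
Total weight = 19/324 + 17/162 = 53/324
P(W=0 | obs) = 19/324 / 53/324 = 19/53
P(W=1 | obs) = 17/162 / 53/324 = 34/53

P(W = 1 | obs) = 34/53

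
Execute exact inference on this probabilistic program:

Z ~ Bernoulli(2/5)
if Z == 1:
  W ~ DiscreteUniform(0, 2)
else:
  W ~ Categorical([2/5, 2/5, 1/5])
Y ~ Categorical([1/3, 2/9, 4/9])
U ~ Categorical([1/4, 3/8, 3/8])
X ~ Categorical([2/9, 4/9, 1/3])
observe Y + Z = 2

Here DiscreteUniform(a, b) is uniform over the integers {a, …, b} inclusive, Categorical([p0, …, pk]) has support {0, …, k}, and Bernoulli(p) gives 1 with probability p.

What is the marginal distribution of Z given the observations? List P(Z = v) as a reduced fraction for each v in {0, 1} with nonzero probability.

P(Z=0) = 3/4, P(Z=1) = 1/4

Enumerate traces; 54 have nonzero weight after conditioning:
  (Z=0, W=0, Y=2, U=0, X=0) weight 4/675
  (Z=0, W=0, Y=2, U=0, X=1) weight 8/675
  (Z=0, W=0, Y=2, U=0, X=2) weight 2/225
  (Z=0, W=0, Y=2, U=1, X=0) weight 2/225
  (Z=0, W=0, Y=2, U=1, X=1) weight 4/225
  (Z=0, W=0, Y=2, U=1, X=2) weight 1/75
  (Z=0, W=0, Y=2, U=2, X=0) weight 2/225
  (Z=0, W=0, Y=2, U=2, X=1) weight 4/225
  (Z=1, W=0, Y=1, U=0, X=0) weight 2/1215
  … 45 more
Group by Z:
  weight(Z=0) = 4/15
  weight(Z=1) = 4/45
Total weight = 4/15 + 4/45 = 16/45
P(Z=0 | obs) = 4/15 / 16/45 = 3/4
P(Z=1 | obs) = 4/45 / 16/45 = 1/4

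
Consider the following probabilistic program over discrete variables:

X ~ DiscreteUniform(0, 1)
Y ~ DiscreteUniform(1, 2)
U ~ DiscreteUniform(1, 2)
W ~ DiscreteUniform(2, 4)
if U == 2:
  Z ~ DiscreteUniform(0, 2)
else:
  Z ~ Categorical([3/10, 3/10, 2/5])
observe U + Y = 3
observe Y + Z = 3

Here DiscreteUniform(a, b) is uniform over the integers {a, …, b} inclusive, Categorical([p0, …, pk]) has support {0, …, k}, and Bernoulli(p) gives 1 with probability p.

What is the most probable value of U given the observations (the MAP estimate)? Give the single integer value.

argmax_v P(U = v | obs) = 2

Enumerate traces; 12 have nonzero weight after conditioning:
  (X=0, Y=1, U=2, W=2, Z=2) weight 1/72
  (X=0, Y=1, U=2, W=3, Z=2) weight 1/72
  (X=0, Y=1, U=2, W=4, Z=2) weight 1/72
  (X=0, Y=2, U=1, W=2, Z=1) weight 1/80
  (X=0, Y=2, U=1, W=3, Z=1) weight 1/80
  (X=0, Y=2, U=1, W=4, Z=1) weight 1/80
  (X=1, Y=1, U=2, W=2, Z=2) weight 1/72
  (X=1, Y=1, U=2, W=3, Z=2) weight 1/72
  … 4 more
Group by U:
  weight(U=1) = 3/40
  weight(U=2) = 1/12
Total weight = 3/40 + 1/12 = 19/120
P(U=1 | obs) = 3/40 / 19/120 = 9/19
P(U=2 | obs) = 1/12 / 19/120 = 10/19
argmax = 2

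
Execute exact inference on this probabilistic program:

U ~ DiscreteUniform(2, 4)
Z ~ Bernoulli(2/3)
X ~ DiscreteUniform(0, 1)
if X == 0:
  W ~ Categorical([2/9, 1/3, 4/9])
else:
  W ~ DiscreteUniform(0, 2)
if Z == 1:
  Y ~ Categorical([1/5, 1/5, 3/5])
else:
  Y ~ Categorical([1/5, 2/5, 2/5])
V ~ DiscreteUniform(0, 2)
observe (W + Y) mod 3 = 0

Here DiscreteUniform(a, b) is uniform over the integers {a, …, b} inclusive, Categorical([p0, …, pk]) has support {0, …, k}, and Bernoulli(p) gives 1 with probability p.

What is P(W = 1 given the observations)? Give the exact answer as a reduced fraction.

P(W = 1 | obs) = 48/91

Enumerate traces; 108 have nonzero weight after conditioning:
  (U=2, Z=0, X=0, W=0, Y=0, V=0) weight 1/1215
  (U=2, Z=0, X=0, W=0, Y=0, V=1) weight 1/1215
  (U=2, Z=0, X=0, W=0, Y=0, V=2) weight 1/1215
  (U=2, Z=0, X=0, W=1, Y=2, V=0) weight 1/405
  (U=2, Z=0, X=0, W=1, Y=2, V=1) weight 1/405
  (U=2, Z=0, X=0, W=1, Y=2, V=2) weight 1/405
  (U=2, Z=0, X=0, W=2, Y=1, V=0) weight 4/1215
  (U=2, Z=0, X=0, W=2, Y=1, V=1) weight 4/1215
  … 100 more
Group by W:
  weight(W=0) = 1/18
  weight(W=1) = 8/45
  weight(W=2) = 14/135
Total weight = 1/18 + 8/45 + 14/135 = 91/270
P(W=0 | obs) = 1/18 / 91/270 = 15/91
P(W=1 | obs) = 8/45 / 91/270 = 48/91
P(W=2 | obs) = 14/135 / 91/270 = 4/13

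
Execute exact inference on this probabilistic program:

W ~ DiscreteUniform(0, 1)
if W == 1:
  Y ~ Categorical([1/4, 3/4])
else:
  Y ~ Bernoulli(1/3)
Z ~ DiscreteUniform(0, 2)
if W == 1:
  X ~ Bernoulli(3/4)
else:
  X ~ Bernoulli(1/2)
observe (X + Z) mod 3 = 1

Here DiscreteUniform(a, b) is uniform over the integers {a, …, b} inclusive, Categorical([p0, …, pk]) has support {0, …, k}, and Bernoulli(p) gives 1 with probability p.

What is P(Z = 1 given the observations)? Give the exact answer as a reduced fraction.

Enumerate traces; 8 have nonzero weight after conditioning:
  (W=0, Y=0, Z=0, X=1) weight 1/18
  (W=0, Y=0, Z=1, X=0) weight 1/18
  (W=0, Y=1, Z=0, X=1) weight 1/36
  (W=0, Y=1, Z=1, X=0) weight 1/36
  (W=1, Y=0, Z=0, X=1) weight 1/32
  (W=1, Y=0, Z=1, X=0) weight 1/96
  (W=1, Y=1, Z=0, X=1) weight 3/32
  (W=1, Y=1, Z=1, X=0) weight 1/32
Group by Z:
  weight(Z=0) = 5/24
  weight(Z=1) = 1/8
Total weight = 5/24 + 1/8 = 1/3
P(Z=0 | obs) = 5/24 / 1/3 = 5/8
P(Z=1 | obs) = 1/8 / 1/3 = 3/8

P(Z = 1 | obs) = 3/8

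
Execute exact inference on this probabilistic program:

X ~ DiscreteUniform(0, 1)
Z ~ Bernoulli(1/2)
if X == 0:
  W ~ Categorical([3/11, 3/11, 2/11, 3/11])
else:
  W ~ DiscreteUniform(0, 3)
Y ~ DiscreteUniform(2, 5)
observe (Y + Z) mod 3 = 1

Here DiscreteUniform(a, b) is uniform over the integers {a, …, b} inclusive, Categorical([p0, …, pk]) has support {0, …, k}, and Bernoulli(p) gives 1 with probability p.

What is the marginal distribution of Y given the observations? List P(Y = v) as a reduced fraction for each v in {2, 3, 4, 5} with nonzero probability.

Enumerate traces; 16 have nonzero weight after conditioning:
  (X=0, Z=0, W=0, Y=4) weight 3/176
  (X=0, Z=0, W=1, Y=4) weight 3/176
  (X=0, Z=0, W=2, Y=4) weight 1/88
  (X=0, Z=0, W=3, Y=4) weight 3/176
  (X=0, Z=1, W=0, Y=3) weight 3/176
  (X=0, Z=1, W=1, Y=3) weight 3/176
  (X=0, Z=1, W=2, Y=3) weight 1/88
  (X=0, Z=1, W=3, Y=3) weight 3/176
  … 8 more
Group by Y:
  weight(Y=3) = 1/8
  weight(Y=4) = 1/8
Total weight = 1/8 + 1/8 = 1/4
P(Y=3 | obs) = 1/8 / 1/4 = 1/2
P(Y=4 | obs) = 1/8 / 1/4 = 1/2

P(Y=3) = 1/2, P(Y=4) = 1/2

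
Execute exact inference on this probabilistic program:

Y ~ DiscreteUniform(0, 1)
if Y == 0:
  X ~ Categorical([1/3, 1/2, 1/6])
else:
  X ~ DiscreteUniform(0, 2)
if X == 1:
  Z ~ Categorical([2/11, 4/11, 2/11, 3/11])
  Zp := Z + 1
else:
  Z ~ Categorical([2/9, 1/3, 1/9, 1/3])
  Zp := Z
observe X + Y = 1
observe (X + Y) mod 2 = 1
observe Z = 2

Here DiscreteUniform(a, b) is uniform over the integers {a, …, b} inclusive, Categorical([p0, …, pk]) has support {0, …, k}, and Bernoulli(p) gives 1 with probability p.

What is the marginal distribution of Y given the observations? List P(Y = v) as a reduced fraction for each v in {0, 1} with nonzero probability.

Enumerate traces; 2 have nonzero weight after conditioning:
  (Y=0, X=1, Z=2) weight 1/22
  (Y=1, X=0, Z=2) weight 1/54
Group by Y:
  weight(Y=0) = 1/22
  weight(Y=1) = 1/54
Total weight = 1/22 + 1/54 = 19/297
P(Y=0 | obs) = 1/22 / 19/297 = 27/38
P(Y=1 | obs) = 1/54 / 19/297 = 11/38

P(Y=0) = 27/38, P(Y=1) = 11/38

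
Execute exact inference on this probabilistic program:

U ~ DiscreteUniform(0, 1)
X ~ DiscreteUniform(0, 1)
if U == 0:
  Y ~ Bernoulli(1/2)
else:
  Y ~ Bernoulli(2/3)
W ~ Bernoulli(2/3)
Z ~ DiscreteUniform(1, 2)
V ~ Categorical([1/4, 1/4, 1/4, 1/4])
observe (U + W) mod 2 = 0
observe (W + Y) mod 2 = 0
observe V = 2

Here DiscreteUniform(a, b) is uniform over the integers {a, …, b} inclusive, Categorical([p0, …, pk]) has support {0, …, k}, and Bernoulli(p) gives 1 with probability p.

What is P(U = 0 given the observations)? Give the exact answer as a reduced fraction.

P(U = 0 | obs) = 3/11

Enumerate traces; 8 have nonzero weight after conditioning:
  (U=0, X=0, Y=0, W=0, Z=1, V=2) weight 1/192
  (U=0, X=0, Y=0, W=0, Z=2, V=2) weight 1/192
  (U=0, X=1, Y=0, W=0, Z=1, V=2) weight 1/192
  (U=0, X=1, Y=0, W=0, Z=2, V=2) weight 1/192
  (U=1, X=0, Y=1, W=1, Z=1, V=2) weight 1/72
  (U=1, X=0, Y=1, W=1, Z=2, V=2) weight 1/72
  (U=1, X=1, Y=1, W=1, Z=1, V=2) weight 1/72
  (U=1, X=1, Y=1, W=1, Z=2, V=2) weight 1/72
Group by U:
  weight(U=0) = 1/48
  weight(U=1) = 1/18
Total weight = 1/48 + 1/18 = 11/144
P(U=0 | obs) = 1/48 / 11/144 = 3/11
P(U=1 | obs) = 1/18 / 11/144 = 8/11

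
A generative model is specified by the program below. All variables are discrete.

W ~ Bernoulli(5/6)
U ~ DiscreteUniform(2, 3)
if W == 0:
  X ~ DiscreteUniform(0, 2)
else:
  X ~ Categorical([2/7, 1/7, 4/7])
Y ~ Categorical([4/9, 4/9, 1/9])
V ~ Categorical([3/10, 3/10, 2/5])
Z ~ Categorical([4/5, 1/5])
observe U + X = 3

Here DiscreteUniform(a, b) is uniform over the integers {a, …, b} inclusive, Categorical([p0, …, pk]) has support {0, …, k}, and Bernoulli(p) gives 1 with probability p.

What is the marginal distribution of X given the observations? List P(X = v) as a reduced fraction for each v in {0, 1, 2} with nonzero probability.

Enumerate traces; 72 have nonzero weight after conditioning:
  (W=0, U=2, X=1, Y=0, V=0, Z=0) weight 2/675
  (W=0, U=2, X=1, Y=0, V=0, Z=1) weight 1/1350
  (W=0, U=2, X=1, Y=0, V=1, Z=0) weight 2/675
  (W=0, U=2, X=1, Y=0, V=1, Z=1) weight 1/1350
  (W=0, U=2, X=1, Y=0, V=2, Z=0) weight 8/2025
  (W=0, U=2, X=1, Y=0, V=2, Z=1) weight 2/2025
  (W=0, U=2, X=1, Y=1, V=0, Z=0) weight 2/675
  (W=0, U=2, X=1, Y=1, V=0, Z=1) weight 1/1350
  (W=0, U=3, X=0, Y=0, V=0, Z=0) weight 2/675
  … 63 more
Group by X:
  weight(X=0) = 37/252
  weight(X=1) = 11/126
Total weight = 37/252 + 11/126 = 59/252
P(X=0 | obs) = 37/252 / 59/252 = 37/59
P(X=1 | obs) = 11/126 / 59/252 = 22/59

P(X=0) = 37/59, P(X=1) = 22/59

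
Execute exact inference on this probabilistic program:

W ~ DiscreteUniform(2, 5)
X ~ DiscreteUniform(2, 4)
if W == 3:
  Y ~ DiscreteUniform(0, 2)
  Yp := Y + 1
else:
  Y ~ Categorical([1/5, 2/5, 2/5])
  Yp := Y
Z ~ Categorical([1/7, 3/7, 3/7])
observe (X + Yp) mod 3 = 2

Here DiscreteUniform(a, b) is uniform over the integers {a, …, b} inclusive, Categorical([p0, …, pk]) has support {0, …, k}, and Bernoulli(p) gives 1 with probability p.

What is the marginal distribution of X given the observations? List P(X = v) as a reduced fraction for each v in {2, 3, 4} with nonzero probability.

P(X=2) = 7/30, P(X=3) = 23/60, P(X=4) = 23/60

Enumerate traces; 36 have nonzero weight after conditioning:
  (W=2, X=2, Y=0, Z=0) weight 1/420
  (W=2, X=2, Y=0, Z=1) weight 1/140
  (W=2, X=2, Y=0, Z=2) weight 1/140
  (W=2, X=3, Y=2, Z=0) weight 1/210
  (W=2, X=3, Y=2, Z=1) weight 1/70
  (W=2, X=3, Y=2, Z=2) weight 1/70
  (W=2, X=4, Y=1, Z=0) weight 1/210
  (W=2, X=4, Y=1, Z=1) weight 1/70
  … 28 more
Group by X:
  weight(X=2) = 7/90
  weight(X=3) = 23/180
  weight(X=4) = 23/180
Total weight = 7/90 + 23/180 + 23/180 = 1/3
P(X=2 | obs) = 7/90 / 1/3 = 7/30
P(X=3 | obs) = 23/180 / 1/3 = 23/60
P(X=4 | obs) = 23/180 / 1/3 = 23/60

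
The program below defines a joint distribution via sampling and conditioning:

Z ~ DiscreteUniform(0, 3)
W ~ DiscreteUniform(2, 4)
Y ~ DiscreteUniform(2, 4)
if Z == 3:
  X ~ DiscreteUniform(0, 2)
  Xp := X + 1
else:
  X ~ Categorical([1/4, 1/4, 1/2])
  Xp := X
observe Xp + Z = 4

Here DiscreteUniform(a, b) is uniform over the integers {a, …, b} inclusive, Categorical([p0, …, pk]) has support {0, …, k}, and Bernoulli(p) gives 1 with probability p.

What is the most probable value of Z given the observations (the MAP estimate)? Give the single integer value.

argmax_v P(Z = v | obs) = 2

Enumerate traces; 18 have nonzero weight after conditioning:
  (Z=2, W=2, Y=2, X=2) weight 1/72
  (Z=2, W=2, Y=3, X=2) weight 1/72
  (Z=2, W=2, Y=4, X=2) weight 1/72
  (Z=2, W=3, Y=2, X=2) weight 1/72
  (Z=2, W=3, Y=3, X=2) weight 1/72
  (Z=2, W=3, Y=4, X=2) weight 1/72
  (Z=2, W=4, Y=2, X=2) weight 1/72
  (Z=2, W=4, Y=3, X=2) weight 1/72
  (Z=3, W=2, Y=2, X=0) weight 1/108
  … 9 more
Group by Z:
  weight(Z=2) = 1/8
  weight(Z=3) = 1/12
Total weight = 1/8 + 1/12 = 5/24
P(Z=2 | obs) = 1/8 / 5/24 = 3/5
P(Z=3 | obs) = 1/12 / 5/24 = 2/5
argmax = 2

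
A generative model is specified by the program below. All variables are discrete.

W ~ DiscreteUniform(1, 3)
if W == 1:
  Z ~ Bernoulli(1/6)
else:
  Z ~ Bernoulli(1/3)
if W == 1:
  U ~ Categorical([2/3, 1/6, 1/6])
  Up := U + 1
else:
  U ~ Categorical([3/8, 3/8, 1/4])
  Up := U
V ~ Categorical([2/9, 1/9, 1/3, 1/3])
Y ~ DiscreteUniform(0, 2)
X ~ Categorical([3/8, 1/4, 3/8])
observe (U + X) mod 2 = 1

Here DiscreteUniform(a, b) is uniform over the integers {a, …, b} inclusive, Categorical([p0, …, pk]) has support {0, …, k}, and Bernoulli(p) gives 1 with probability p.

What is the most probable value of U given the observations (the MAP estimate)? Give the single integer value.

argmax_v P(U = v | obs) = 1

Enumerate traces; 288 have nonzero weight after conditioning:
  (W=1, Z=0, U=0, V=0, Y=0, X=1) weight 5/1458
  (W=1, Z=0, U=0, V=0, Y=1, X=1) weight 5/1458
  (W=1, Z=0, U=0, V=0, Y=2, X=1) weight 5/1458
  (W=1, Z=0, U=0, V=1, Y=0, X=1) weight 5/2916
  (W=1, Z=0, U=0, V=1, Y=1, X=1) weight 5/2916
  (W=1, Z=0, U=0, V=1, Y=2, X=1) weight 5/2916
  (W=1, Z=0, U=0, V=2, Y=0, X=1) weight 5/972
  (W=1, Z=0, U=0, V=2, Y=1, X=1) weight 5/972
  (W=1, Z=0, U=1, V=0, Y=0, X=0) weight 5/3888
  (W=1, Z=0, U=2, V=0, Y=0, X=1) weight 5/5832
  … 278 more
Group by U:
  weight(U=0) = 17/144
  weight(U=1) = 11/48
  weight(U=2) = 1/18
Total weight = 17/144 + 11/48 + 1/18 = 29/72
P(U=0 | obs) = 17/144 / 29/72 = 17/58
P(U=1 | obs) = 11/48 / 29/72 = 33/58
P(U=2 | obs) = 1/18 / 29/72 = 4/29
argmax = 1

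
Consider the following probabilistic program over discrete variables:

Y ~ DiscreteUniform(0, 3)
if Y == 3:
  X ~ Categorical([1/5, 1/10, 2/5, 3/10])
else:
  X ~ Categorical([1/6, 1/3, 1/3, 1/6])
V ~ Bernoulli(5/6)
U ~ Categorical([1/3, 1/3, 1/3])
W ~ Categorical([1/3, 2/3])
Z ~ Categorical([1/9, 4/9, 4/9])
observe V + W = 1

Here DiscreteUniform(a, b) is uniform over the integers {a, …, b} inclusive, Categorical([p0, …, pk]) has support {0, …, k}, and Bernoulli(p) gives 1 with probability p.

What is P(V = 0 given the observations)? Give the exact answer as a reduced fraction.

Enumerate traces; 288 have nonzero weight after conditioning:
  (Y=0, X=0, V=0, U=0, W=1, Z=0) weight 1/5832
  (Y=0, X=0, V=0, U=0, W=1, Z=1) weight 1/1458
  (Y=0, X=0, V=0, U=0, W=1, Z=2) weight 1/1458
  (Y=0, X=0, V=0, U=1, W=1, Z=0) weight 1/5832
  (Y=0, X=0, V=0, U=1, W=1, Z=1) weight 1/1458
  (Y=0, X=0, V=0, U=1, W=1, Z=2) weight 1/1458
  (Y=0, X=0, V=0, U=2, W=1, Z=0) weight 1/5832
  (Y=0, X=0, V=0, U=2, W=1, Z=1) weight 1/1458
  (Y=0, X=0, V=1, U=0, W=0, Z=0) weight 5/11664
  … 279 more
Group by V:
  weight(V=0) = 1/9
  weight(V=1) = 5/18
Total weight = 1/9 + 5/18 = 7/18
P(V=0 | obs) = 1/9 / 7/18 = 2/7
P(V=1 | obs) = 5/18 / 7/18 = 5/7

P(V = 0 | obs) = 2/7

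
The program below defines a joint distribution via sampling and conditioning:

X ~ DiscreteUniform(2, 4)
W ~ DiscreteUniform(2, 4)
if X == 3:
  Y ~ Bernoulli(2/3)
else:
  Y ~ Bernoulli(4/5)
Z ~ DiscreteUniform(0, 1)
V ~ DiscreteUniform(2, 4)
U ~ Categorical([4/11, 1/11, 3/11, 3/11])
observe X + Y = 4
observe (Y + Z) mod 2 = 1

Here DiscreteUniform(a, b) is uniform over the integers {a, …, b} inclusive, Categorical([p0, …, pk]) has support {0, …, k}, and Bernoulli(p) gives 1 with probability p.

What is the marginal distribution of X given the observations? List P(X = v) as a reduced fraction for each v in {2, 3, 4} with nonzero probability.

P(X=3) = 10/13, P(X=4) = 3/13

Enumerate traces; 72 have nonzero weight after conditioning:
  (X=3, W=2, Y=1, Z=0, V=2, U=0) weight 4/891
  (X=3, W=2, Y=1, Z=0, V=2, U=1) weight 1/891
  (X=3, W=2, Y=1, Z=0, V=2, U=2) weight 1/297
  (X=3, W=2, Y=1, Z=0, V=2, U=3) weight 1/297
  (X=3, W=2, Y=1, Z=0, V=3, U=0) weight 4/891
  (X=3, W=2, Y=1, Z=0, V=3, U=1) weight 1/891
  (X=3, W=2, Y=1, Z=0, V=3, U=2) weight 1/297
  (X=3, W=2, Y=1, Z=0, V=3, U=3) weight 1/297
  (X=4, W=2, Y=0, Z=1, V=2, U=0) weight 2/1485
  … 63 more
Group by X:
  weight(X=3) = 1/9
  weight(X=4) = 1/30
Total weight = 1/9 + 1/30 = 13/90
P(X=3 | obs) = 1/9 / 13/90 = 10/13
P(X=4 | obs) = 1/30 / 13/90 = 3/13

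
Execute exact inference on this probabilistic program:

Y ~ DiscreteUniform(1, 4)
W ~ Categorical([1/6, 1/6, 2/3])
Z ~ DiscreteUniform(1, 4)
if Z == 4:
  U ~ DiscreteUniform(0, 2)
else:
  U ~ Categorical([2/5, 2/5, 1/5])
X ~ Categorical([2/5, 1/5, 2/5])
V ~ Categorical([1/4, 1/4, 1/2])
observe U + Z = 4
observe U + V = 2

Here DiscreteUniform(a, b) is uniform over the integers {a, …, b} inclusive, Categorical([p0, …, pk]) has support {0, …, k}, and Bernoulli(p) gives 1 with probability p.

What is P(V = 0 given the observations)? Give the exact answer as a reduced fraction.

P(V = 0 | obs) = 3/19

Enumerate traces; 108 have nonzero weight after conditioning:
  (Y=1, W=0, Z=2, U=2, X=0, V=0) weight 1/4800
  (Y=1, W=0, Z=2, U=2, X=1, V=0) weight 1/9600
  (Y=1, W=0, Z=2, U=2, X=2, V=0) weight 1/4800
  (Y=1, W=0, Z=3, U=1, X=0, V=1) weight 1/2400
  (Y=1, W=0, Z=3, U=1, X=1, V=1) weight 1/4800
  (Y=1, W=0, Z=3, U=1, X=2, V=1) weight 1/2400
  (Y=1, W=0, Z=4, U=0, X=0, V=2) weight 1/1440
  (Y=1, W=0, Z=4, U=0, X=1, V=2) weight 1/2880
  … 100 more
Group by V:
  weight(V=0) = 1/80
  weight(V=1) = 1/40
  weight(V=2) = 1/24
Total weight = 1/80 + 1/40 + 1/24 = 19/240
P(V=0 | obs) = 1/80 / 19/240 = 3/19
P(V=1 | obs) = 1/40 / 19/240 = 6/19
P(V=2 | obs) = 1/24 / 19/240 = 10/19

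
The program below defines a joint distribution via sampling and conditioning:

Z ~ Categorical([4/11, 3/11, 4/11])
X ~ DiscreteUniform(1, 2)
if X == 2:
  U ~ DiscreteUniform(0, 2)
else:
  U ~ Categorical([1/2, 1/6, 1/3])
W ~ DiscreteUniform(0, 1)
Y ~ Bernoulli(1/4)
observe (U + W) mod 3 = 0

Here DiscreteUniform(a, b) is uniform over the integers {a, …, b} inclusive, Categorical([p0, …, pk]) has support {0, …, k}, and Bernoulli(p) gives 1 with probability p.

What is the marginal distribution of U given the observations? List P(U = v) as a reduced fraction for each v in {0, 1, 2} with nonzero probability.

Enumerate traces; 24 have nonzero weight after conditioning:
  (Z=0, X=1, U=0, W=0, Y=0) weight 3/88
  (Z=0, X=1, U=0, W=0, Y=1) weight 1/88
  (Z=0, X=1, U=2, W=1, Y=0) weight 1/44
  (Z=0, X=1, U=2, W=1, Y=1) weight 1/132
  (Z=0, X=2, U=0, W=0, Y=0) weight 1/44
  (Z=0, X=2, U=0, W=0, Y=1) weight 1/132
  (Z=0, X=2, U=2, W=1, Y=0) weight 1/44
  (Z=0, X=2, U=2, W=1, Y=1) weight 1/132
  … 16 more
Group by U:
  weight(U=0) = 5/24
  weight(U=2) = 1/6
Total weight = 5/24 + 1/6 = 3/8
P(U=0 | obs) = 5/24 / 3/8 = 5/9
P(U=2 | obs) = 1/6 / 3/8 = 4/9

P(U=0) = 5/9, P(U=2) = 4/9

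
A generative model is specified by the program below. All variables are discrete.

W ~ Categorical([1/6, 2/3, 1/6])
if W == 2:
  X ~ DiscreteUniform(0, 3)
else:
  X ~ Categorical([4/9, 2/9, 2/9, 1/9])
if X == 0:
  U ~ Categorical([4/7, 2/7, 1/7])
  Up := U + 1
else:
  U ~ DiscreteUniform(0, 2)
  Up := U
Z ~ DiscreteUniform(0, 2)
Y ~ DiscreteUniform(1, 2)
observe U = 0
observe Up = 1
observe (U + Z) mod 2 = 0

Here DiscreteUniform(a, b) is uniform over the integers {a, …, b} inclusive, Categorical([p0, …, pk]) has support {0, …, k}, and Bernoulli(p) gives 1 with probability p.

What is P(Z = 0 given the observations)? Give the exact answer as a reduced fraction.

Enumerate traces; 12 have nonzero weight after conditioning:
  (W=0, X=0, U=0, Z=0, Y=1) weight 4/567
  (W=0, X=0, U=0, Z=0, Y=2) weight 4/567
  (W=0, X=0, U=0, Z=2, Y=1) weight 4/567
  (W=0, X=0, U=0, Z=2, Y=2) weight 4/567
  (W=1, X=0, U=0, Z=0, Y=1) weight 16/567
  (W=1, X=0, U=0, Z=0, Y=2) weight 16/567
  (W=1, X=0, U=0, Z=2, Y=1) weight 16/567
  (W=1, X=0, U=0, Z=2, Y=2) weight 16/567
  … 4 more
Group by Z:
  weight(Z=0) = 89/1134
  weight(Z=2) = 89/1134
Total weight = 89/1134 + 89/1134 = 89/567
P(Z=0 | obs) = 89/1134 / 89/567 = 1/2
P(Z=2 | obs) = 89/1134 / 89/567 = 1/2

P(Z = 0 | obs) = 1/2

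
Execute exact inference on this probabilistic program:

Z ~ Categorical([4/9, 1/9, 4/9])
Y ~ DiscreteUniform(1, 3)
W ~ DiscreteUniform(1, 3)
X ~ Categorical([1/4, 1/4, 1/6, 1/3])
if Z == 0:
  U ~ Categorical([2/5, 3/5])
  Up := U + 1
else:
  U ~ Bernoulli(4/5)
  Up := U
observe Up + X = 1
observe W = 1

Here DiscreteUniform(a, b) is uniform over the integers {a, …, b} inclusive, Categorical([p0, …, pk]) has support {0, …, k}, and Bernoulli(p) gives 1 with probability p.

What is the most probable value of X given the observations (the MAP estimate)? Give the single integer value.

argmax_v P(X = v | obs) = 0

Enumerate traces; 15 have nonzero weight after conditioning:
  (Z=0, Y=1, W=1, X=0, U=0) weight 2/405
  (Z=0, Y=2, W=1, X=0, U=0) weight 2/405
  (Z=0, Y=3, W=1, X=0, U=0) weight 2/405
  (Z=1, Y=1, W=1, X=0, U=1) weight 1/405
  (Z=1, Y=1, W=1, X=1, U=0) weight 1/1620
  (Z=1, Y=2, W=1, X=0, U=1) weight 1/405
  (Z=1, Y=2, W=1, X=1, U=0) weight 1/1620
  (Z=1, Y=3, W=1, X=0, U=1) weight 1/405
  … 7 more
Group by X:
  weight(X=0) = 7/135
  weight(X=1) = 1/108
Total weight = 7/135 + 1/108 = 11/180
P(X=0 | obs) = 7/135 / 11/180 = 28/33
P(X=1 | obs) = 1/108 / 11/180 = 5/33
argmax = 0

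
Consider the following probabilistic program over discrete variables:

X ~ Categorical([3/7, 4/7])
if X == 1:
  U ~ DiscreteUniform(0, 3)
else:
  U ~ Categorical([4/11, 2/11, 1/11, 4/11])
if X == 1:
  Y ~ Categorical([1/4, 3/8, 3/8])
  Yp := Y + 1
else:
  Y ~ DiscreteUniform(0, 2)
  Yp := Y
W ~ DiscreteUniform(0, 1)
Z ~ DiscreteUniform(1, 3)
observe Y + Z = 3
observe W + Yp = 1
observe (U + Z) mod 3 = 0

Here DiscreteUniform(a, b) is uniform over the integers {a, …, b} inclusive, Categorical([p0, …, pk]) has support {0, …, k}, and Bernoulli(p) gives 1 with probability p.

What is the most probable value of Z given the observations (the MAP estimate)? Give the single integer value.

Enumerate traces; 5 have nonzero weight after conditioning:
  (X=0, U=0, Y=0, W=1, Z=3) weight 2/231
  (X=0, U=1, Y=1, W=0, Z=2) weight 1/231
  (X=0, U=3, Y=0, W=1, Z=3) weight 2/231
  (X=1, U=0, Y=0, W=0, Z=3) weight 1/168
  (X=1, U=3, Y=0, W=0, Z=3) weight 1/168
Group by Z:
  weight(Z=2) = 1/231
  weight(Z=3) = 9/308
Total weight = 1/231 + 9/308 = 31/924
P(Z=2 | obs) = 1/231 / 31/924 = 4/31
P(Z=3 | obs) = 9/308 / 31/924 = 27/31
argmax = 3

argmax_v P(Z = v | obs) = 3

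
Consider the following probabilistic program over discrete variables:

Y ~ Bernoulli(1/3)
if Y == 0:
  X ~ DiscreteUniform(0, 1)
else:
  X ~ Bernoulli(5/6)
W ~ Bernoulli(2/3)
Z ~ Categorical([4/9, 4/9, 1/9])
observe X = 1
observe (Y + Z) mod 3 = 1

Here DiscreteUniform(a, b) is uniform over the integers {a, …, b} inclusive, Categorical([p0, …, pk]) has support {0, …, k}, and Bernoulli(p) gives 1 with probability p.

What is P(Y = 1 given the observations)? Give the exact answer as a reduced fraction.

P(Y = 1 | obs) = 5/11

Enumerate traces; 4 have nonzero weight after conditioning:
  (Y=0, X=1, W=0, Z=1) weight 4/81
  (Y=0, X=1, W=1, Z=1) weight 8/81
  (Y=1, X=1, W=0, Z=0) weight 10/243
  (Y=1, X=1, W=1, Z=0) weight 20/243
Group by Y:
  weight(Y=0) = 4/27
  weight(Y=1) = 10/81
Total weight = 4/27 + 10/81 = 22/81
P(Y=0 | obs) = 4/27 / 22/81 = 6/11
P(Y=1 | obs) = 10/81 / 22/81 = 5/11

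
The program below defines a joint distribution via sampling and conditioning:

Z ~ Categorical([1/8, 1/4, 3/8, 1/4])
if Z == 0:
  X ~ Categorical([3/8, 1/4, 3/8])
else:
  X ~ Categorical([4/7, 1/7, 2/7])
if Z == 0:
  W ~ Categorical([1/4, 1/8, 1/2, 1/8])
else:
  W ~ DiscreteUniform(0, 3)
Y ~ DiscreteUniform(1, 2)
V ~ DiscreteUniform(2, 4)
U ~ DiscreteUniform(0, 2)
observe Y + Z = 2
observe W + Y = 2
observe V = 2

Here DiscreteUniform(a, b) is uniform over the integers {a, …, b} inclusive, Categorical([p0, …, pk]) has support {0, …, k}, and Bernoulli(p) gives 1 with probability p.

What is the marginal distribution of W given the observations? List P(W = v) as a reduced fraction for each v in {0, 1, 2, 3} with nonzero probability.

Enumerate traces; 18 have nonzero weight after conditioning:
  (Z=0, X=0, W=0, Y=2, V=2, U=0) weight 1/1536
  (Z=0, X=0, W=0, Y=2, V=2, U=1) weight 1/1536
  (Z=0, X=0, W=0, Y=2, V=2, U=2) weight 1/1536
  (Z=0, X=1, W=0, Y=2, V=2, U=0) weight 1/2304
  (Z=0, X=1, W=0, Y=2, V=2, U=1) weight 1/2304
  (Z=0, X=1, W=0, Y=2, V=2, U=2) weight 1/2304
  (Z=0, X=2, W=0, Y=2, V=2, U=0) weight 1/1536
  (Z=0, X=2, W=0, Y=2, V=2, U=1) weight 1/1536
  (Z=1, X=0, W=1, Y=1, V=2, U=0) weight 1/504
  … 9 more
Group by W:
  weight(W=0) = 1/192
  weight(W=1) = 1/96
Total weight = 1/192 + 1/96 = 1/64
P(W=0 | obs) = 1/192 / 1/64 = 1/3
P(W=1 | obs) = 1/96 / 1/64 = 2/3

P(W=0) = 1/3, P(W=1) = 2/3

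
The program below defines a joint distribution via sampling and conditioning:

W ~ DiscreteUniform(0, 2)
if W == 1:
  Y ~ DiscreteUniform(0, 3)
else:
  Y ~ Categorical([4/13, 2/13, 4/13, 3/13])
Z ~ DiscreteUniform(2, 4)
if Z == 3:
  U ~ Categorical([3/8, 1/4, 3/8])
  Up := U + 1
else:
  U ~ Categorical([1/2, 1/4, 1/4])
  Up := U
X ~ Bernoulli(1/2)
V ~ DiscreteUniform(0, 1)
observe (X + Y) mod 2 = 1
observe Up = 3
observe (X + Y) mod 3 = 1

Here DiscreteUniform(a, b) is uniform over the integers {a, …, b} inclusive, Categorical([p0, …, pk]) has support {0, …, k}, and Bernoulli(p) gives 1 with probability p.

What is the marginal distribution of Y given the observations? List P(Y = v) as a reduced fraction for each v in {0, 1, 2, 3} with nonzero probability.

P(Y=0) = 45/74, P(Y=1) = 29/74

Enumerate traces; 12 have nonzero weight after conditioning:
  (W=0, Y=0, Z=3, U=2, X=1, V=0) weight 1/312
  (W=0, Y=0, Z=3, U=2, X=1, V=1) weight 1/312
  (W=0, Y=1, Z=3, U=2, X=0, V=0) weight 1/624
  (W=0, Y=1, Z=3, U=2, X=0, V=1) weight 1/624
  (W=1, Y=0, Z=3, U=2, X=1, V=0) weight 1/384
  (W=1, Y=0, Z=3, U=2, X=1, V=1) weight 1/384
  (W=1, Y=1, Z=3, U=2, X=0, V=0) weight 1/384
  (W=1, Y=1, Z=3, U=2, X=0, V=1) weight 1/384
  … 4 more
Group by Y:
  weight(Y=0) = 15/832
  weight(Y=1) = 29/2496
Total weight = 15/832 + 29/2496 = 37/1248
P(Y=0 | obs) = 15/832 / 37/1248 = 45/74
P(Y=1 | obs) = 29/2496 / 37/1248 = 29/74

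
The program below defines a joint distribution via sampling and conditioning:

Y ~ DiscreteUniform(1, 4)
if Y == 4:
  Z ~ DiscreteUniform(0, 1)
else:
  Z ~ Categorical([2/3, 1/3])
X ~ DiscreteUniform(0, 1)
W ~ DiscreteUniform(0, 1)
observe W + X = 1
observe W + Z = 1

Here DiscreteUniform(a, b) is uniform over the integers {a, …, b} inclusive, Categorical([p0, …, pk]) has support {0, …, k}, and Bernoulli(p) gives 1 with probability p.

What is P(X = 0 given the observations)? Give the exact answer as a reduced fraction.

P(X = 0 | obs) = 5/8

Enumerate traces; 8 have nonzero weight after conditioning:
  (Y=1, Z=0, X=0, W=1) weight 1/24
  (Y=1, Z=1, X=1, W=0) weight 1/48
  (Y=2, Z=0, X=0, W=1) weight 1/24
  (Y=2, Z=1, X=1, W=0) weight 1/48
  (Y=3, Z=0, X=0, W=1) weight 1/24
  (Y=3, Z=1, X=1, W=0) weight 1/48
  (Y=4, Z=0, X=0, W=1) weight 1/32
  (Y=4, Z=1, X=1, W=0) weight 1/32
Group by X:
  weight(X=0) = 5/32
  weight(X=1) = 3/32
Total weight = 5/32 + 3/32 = 1/4
P(X=0 | obs) = 5/32 / 1/4 = 5/8
P(X=1 | obs) = 3/32 / 1/4 = 3/8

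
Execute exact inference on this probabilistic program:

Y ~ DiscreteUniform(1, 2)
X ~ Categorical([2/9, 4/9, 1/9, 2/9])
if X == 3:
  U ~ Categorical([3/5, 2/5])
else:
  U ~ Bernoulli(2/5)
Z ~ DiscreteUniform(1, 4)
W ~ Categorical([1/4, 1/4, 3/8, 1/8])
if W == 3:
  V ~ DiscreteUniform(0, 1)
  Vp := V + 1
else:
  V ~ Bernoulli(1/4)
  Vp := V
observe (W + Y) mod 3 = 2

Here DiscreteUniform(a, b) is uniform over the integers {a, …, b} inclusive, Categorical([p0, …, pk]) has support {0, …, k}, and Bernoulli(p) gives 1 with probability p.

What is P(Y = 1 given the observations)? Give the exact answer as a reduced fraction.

Enumerate traces; 192 have nonzero weight after conditioning:
  (Y=1, X=0, U=0, Z=1, W=1, V=0) weight 1/320
  (Y=1, X=0, U=0, Z=1, W=1, V=1) weight 1/960
  (Y=1, X=0, U=0, Z=2, W=1, V=0) weight 1/320
  (Y=1, X=0, U=0, Z=2, W=1, V=1) weight 1/960
  (Y=1, X=0, U=0, Z=3, W=1, V=0) weight 1/320
  (Y=1, X=0, U=0, Z=3, W=1, V=1) weight 1/960
  (Y=1, X=0, U=0, Z=4, W=1, V=0) weight 1/320
  (Y=1, X=0, U=0, Z=4, W=1, V=1) weight 1/960
  (Y=2, X=0, U=0, Z=1, W=0, V=0) weight 1/320
  … 183 more
Group by Y:
  weight(Y=1) = 1/8
  weight(Y=2) = 3/16
Total weight = 1/8 + 3/16 = 5/16
P(Y=1 | obs) = 1/8 / 5/16 = 2/5
P(Y=2 | obs) = 3/16 / 5/16 = 3/5

P(Y = 1 | obs) = 2/5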